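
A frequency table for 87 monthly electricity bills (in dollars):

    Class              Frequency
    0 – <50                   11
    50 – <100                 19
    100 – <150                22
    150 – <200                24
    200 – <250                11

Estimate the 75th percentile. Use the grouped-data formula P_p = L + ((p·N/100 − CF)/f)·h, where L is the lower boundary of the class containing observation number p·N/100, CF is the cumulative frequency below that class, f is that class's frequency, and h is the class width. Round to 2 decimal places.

177.60

N = 87; target position k = 75/100 · 87 = 65.25.
Cumulative frequencies: 11, 30, 52, 76, 87.
Observation 65.25 falls in the class 150 – <200.
L = 150, CF = 52, f = 24, h = 50.
P75 = 150 + ((65.25 − 52)/24)·50 = 150 + 27.6042 = 177.604.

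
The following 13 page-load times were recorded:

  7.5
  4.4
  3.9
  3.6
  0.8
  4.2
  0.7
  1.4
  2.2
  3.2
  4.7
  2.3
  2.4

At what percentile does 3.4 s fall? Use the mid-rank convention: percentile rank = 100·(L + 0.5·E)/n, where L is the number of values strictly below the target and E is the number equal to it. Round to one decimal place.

Sorted: 0.7, 0.8, 1.4, 2.2, 2.3, 2.4, 3.2, 3.6, 3.9, 4.2, 4.4, 4.7, 7.5.
Count below 3.4: L = 7; count equal: E = 0; n = 13.
Percentile rank = 100·(7 + 0.5·0)/13 = 100·7/13 = 53.85.

53.8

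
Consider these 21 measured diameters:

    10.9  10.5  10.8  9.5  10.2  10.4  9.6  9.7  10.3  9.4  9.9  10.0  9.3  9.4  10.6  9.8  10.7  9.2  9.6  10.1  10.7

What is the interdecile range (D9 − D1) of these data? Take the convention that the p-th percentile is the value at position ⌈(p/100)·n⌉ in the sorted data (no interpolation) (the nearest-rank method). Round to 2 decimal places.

Sorted: 9.2, 9.3, 9.4, 9.4, 9.5, 9.6, 9.6, 9.7, 9.8, 9.9, 10.0, 10.1, 10.2, 10.3, 10.4, 10.5, 10.6, 10.7, 10.7, 10.8, 10.9.
n = 21.
P10: rank ⌈10/100·21⌉ = 3 → 9.4.
P90: rank ⌈90/100·21⌉ = 19 → 10.7.
Difference: 10.7 − 9.4 = 1.3.

1.30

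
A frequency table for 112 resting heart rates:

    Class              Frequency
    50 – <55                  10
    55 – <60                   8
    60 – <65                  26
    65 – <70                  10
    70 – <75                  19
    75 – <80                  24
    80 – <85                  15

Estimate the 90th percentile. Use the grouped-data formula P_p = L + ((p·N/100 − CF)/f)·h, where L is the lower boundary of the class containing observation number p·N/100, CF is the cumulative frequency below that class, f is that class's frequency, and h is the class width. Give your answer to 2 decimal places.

N = 112; target position k = 90/100 · 112 = 100.8.
Cumulative frequencies: 10, 18, 44, 54, 73, 97, 112.
Observation 100.8 falls in the class 80 – <85.
L = 80, CF = 97, f = 15, h = 5.
P90 = 80 + ((100.8 − 97)/15)·5 = 80 + 1.26667 = 81.2667.

81.27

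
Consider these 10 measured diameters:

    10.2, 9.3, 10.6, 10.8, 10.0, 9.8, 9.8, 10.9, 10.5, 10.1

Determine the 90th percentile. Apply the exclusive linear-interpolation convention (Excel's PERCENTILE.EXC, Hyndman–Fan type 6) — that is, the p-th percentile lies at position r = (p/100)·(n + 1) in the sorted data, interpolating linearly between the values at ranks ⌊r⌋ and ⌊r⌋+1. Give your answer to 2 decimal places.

Sorted: 9.3, 9.8, 9.8, 10.0, 10.1, 10.2, 10.5, 10.6, 10.8, 10.9.
n = 10.
r = (90/100)·(10 + 1) = 9.9.
Rank 9 is 10.8 and rank 10 is 10.9.
Interpolate: 10.8 + 0.9·(10.9 − 10.8) = 10.8 + 0.9·0.1 = 10.89.

10.89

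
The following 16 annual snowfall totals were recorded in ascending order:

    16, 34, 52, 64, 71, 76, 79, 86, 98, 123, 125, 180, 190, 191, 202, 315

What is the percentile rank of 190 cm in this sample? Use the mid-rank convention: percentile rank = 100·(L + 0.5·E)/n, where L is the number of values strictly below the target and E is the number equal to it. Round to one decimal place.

78.1

Count below 190: L = 12; count equal: E = 1; n = 16.
Percentile rank = 100·(12 + 0.5·1)/16 = 100·12.5/16 = 78.12.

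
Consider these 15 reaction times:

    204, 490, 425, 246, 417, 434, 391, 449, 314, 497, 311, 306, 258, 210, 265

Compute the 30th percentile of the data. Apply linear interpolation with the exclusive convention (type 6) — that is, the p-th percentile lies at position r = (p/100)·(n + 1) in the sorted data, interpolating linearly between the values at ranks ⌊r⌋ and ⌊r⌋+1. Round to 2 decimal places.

263.60

Sorted: 204, 210, 246, 258, 265, 306, 311, 314, 391, 417, 425, 434, 449, 490, 497.
n = 15.
r = (30/100)·(15 + 1) = 4.8.
Rank 4 is 258 and rank 5 is 265.
Interpolate: 258 + 0.8·(265 − 258) = 258 + 0.8·7 = 263.6.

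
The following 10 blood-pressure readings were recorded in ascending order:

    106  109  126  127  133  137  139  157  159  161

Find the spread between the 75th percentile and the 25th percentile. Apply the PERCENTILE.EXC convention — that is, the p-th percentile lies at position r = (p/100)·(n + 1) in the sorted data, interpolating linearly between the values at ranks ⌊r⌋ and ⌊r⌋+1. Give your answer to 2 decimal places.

n = 10.
P25: r = 2.75; ranks 2–3 are 109, 126; interpolating gives 121.75.
P75: r = 8.25; ranks 8–9 are 157, 159; interpolating gives 157.5.
Difference: 157.5 − 121.75 = 35.75.

35.75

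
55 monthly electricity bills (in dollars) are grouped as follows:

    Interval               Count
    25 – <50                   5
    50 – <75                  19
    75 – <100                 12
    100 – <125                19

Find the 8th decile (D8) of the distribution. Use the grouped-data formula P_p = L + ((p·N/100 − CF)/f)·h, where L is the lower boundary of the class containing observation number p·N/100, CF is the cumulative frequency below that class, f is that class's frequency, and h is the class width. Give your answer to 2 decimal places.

110.53

N = 55; target position k = 80/100 · 55 = 44.
Cumulative frequencies: 5, 24, 36, 55.
Observation 44 falls in the class 100 – <125.
L = 100, CF = 36, f = 19, h = 25.
P80 = 100 + ((44 − 36)/19)·25 = 100 + 10.5263 = 110.526.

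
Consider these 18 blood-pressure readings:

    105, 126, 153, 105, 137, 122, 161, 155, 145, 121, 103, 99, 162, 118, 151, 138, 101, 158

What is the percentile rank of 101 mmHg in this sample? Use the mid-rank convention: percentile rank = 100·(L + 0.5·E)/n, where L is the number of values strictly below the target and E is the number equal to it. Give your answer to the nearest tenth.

Sorted: 99, 101, 103, 105, 105, 118, 121, 122, 126, 137, 138, 145, 151, 153, 155, 158, 161, 162.
Count below 101: L = 1; count equal: E = 1; n = 18.
Percentile rank = 100·(1 + 0.5·1)/18 = 100·1.5/18 = 8.333.

8.3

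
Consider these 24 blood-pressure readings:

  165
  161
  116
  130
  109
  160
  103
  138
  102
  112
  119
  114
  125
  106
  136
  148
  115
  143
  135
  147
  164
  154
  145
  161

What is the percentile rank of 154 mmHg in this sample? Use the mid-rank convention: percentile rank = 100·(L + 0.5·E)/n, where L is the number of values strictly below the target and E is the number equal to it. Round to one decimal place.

77.1

Sorted: 102, 103, 106, 109, 112, 114, 115, 116, 119, 125, 130, 135, 136, 138, 143, 145, 147, 148, 154, 160, 161, 161, 164, 165.
Count below 154: L = 18; count equal: E = 1; n = 24.
Percentile rank = 100·(18 + 0.5·1)/24 = 100·18.5/24 = 77.08.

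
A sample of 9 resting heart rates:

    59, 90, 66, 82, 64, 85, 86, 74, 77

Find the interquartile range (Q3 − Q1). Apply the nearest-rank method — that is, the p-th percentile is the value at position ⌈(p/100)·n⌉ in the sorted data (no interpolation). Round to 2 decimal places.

19.00

Sorted: 59, 64, 66, 74, 77, 82, 85, 86, 90.
n = 9.
P25: rank ⌈25/100·9⌉ = 3 → 66.
P75: rank ⌈75/100·9⌉ = 7 → 85.
Difference: 85 − 66 = 19.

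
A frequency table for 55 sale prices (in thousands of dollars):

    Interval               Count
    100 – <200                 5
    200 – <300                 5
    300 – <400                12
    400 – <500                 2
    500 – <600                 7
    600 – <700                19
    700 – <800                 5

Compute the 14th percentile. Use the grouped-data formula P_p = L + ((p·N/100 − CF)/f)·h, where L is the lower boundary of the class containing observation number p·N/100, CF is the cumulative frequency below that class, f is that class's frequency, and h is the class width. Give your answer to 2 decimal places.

N = 55; target position k = 14/100 · 55 = 7.7.
Cumulative frequencies: 5, 10, 22, 24, 31, 50, 55.
Observation 7.7 falls in the class 200 – <300.
L = 200, CF = 5, f = 5, h = 100.
P14 = 200 + ((7.7 − 5)/5)·100 = 200 + 54 = 254.

254.00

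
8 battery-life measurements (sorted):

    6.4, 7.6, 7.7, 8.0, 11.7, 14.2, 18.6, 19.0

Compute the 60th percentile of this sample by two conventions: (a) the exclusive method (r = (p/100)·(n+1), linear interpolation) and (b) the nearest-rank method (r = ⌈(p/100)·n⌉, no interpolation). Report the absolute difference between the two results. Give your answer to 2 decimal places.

n = 8.
(a) r = 5.4; between ranks 5 (11.7) and 6 (14.2): 12.7.
(b) the nearest-rank method: rank 5 → 11.7.
|12.7 − 11.7| = 1.

1.00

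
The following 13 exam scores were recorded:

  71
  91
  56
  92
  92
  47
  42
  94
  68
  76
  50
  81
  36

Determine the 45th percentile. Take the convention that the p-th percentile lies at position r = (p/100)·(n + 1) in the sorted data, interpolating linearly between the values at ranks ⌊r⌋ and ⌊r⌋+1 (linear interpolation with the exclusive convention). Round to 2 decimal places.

68.90

Sorted: 36, 42, 47, 50, 56, 68, 71, 76, 81, 91, 92, 92, 94.
n = 13.
r = (45/100)·(13 + 1) = 6.3.
Rank 6 is 68 and rank 7 is 71.
Interpolate: 68 + 0.3·(71 − 68) = 68 + 0.3·3 = 68.9.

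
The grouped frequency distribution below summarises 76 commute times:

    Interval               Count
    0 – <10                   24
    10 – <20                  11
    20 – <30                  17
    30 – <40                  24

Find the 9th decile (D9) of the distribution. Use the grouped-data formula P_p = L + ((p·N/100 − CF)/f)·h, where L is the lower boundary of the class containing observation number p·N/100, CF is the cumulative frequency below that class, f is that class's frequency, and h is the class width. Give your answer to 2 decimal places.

N = 76; target position k = 90/100 · 76 = 68.4.
Cumulative frequencies: 24, 35, 52, 76.
Observation 68.4 falls in the class 30 – <40.
L = 30, CF = 52, f = 24, h = 10.
P90 = 30 + ((68.4 − 52)/24)·10 = 30 + 6.83333 = 36.8333.

36.83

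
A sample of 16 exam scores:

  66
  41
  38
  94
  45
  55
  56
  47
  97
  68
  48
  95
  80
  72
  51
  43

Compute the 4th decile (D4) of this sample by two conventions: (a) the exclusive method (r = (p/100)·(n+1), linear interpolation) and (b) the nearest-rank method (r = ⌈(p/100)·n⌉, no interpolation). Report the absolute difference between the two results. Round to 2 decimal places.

0.60

Sorted: 38, 41, 43, 45, 47, 48, 51, 55, 56, 66, 68, 72, 80, 94, 95, 97.
n = 16.
(a) r = 6.8; between ranks 6 (48) and 7 (51): 50.4.
(b) the nearest-rank method: rank 7 → 51.
|50.4 − 51| = 0.6.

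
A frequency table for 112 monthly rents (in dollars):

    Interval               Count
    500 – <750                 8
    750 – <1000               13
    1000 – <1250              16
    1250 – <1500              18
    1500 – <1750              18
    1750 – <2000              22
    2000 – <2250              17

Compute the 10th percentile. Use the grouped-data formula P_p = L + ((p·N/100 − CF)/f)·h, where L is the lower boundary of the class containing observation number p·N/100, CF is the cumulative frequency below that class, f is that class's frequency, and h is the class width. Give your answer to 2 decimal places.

N = 112; target position k = 10/100 · 112 = 11.2.
Cumulative frequencies: 8, 21, 37, 55, 73, 95, 112.
Observation 11.2 falls in the class 750 – <1000.
L = 750, CF = 8, f = 13, h = 250.
P10 = 750 + ((11.2 − 8)/13)·250 = 750 + 61.5385 = 811.538.

811.54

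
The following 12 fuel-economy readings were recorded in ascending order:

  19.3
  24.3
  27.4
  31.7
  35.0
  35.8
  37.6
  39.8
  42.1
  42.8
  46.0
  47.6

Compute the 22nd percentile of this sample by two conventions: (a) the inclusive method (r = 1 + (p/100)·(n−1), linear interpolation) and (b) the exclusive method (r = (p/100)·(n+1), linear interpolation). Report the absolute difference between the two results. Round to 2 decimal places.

n = 12.
(a) r = 3.42; between ranks 3 (27.4) and 4 (31.7): 29.206.
(b) r = 2.86; between ranks 2 (24.3) and 3 (27.4): 26.966.
|29.206 − 26.966| = 2.24.

2.24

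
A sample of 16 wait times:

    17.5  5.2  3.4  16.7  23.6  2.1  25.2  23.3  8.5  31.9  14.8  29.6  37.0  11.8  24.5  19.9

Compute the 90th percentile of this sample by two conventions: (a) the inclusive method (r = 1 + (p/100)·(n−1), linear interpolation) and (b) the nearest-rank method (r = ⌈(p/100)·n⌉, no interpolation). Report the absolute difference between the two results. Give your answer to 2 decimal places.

1.15

Sorted: 2.1, 3.4, 5.2, 8.5, 11.8, 14.8, 16.7, 17.5, 19.9, 23.3, 23.6, 24.5, 25.2, 29.6, 31.9, 37.0.
n = 16.
(a) r = 14.5; between ranks 14 (29.6) and 15 (31.9): 30.75.
(b) the nearest-rank method: rank 15 → 31.9.
|30.75 − 31.9| = 1.15.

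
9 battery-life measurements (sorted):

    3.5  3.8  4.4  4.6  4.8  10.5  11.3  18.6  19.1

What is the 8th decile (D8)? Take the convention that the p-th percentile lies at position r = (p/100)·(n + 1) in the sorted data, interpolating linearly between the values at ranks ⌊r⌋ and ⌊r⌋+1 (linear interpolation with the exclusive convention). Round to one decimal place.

n = 9.
r = (80/100)·(9 + 1) = 8.
r is an integer, so P80 is the value at rank 8: 18.6.

18.6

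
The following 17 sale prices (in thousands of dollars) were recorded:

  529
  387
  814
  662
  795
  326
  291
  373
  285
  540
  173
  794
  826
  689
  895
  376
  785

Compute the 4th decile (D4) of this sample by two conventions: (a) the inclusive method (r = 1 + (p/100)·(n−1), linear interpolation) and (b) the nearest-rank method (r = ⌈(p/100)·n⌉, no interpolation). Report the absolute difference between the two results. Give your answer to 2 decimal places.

Sorted: 173, 285, 291, 326, 373, 376, 387, 529, 540, 662, 689, 785, 794, 795, 814, 826, 895.
n = 17.
(a) r = 7.4; between ranks 7 (387) and 8 (529): 443.8.
(b) the nearest-rank method: rank 7 → 387.
|443.8 − 387| = 56.8.

56.80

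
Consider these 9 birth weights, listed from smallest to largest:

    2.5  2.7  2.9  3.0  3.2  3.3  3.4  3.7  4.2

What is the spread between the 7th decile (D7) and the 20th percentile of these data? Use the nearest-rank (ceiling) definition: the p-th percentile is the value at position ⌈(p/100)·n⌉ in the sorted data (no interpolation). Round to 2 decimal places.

0.70

n = 9.
P20: rank ⌈20/100·9⌉ = 2 → 2.7.
P70: rank ⌈70/100·9⌉ = 7 → 3.4.
Difference: 3.4 − 2.7 = 0.7.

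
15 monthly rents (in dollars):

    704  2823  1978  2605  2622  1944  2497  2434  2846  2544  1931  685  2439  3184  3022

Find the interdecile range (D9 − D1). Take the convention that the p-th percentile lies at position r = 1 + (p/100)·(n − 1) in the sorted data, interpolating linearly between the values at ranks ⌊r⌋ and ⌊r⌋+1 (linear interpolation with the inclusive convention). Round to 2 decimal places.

1756.80

Sorted: 685, 704, 1931, 1944, 1978, 2434, 2439, 2497, 2544, 2605, 2622, 2823, 2846, 3022, 3184.
n = 15.
P10: r = 2.4; ranks 2–3 are 704, 1931; interpolating gives 1194.8.
P90: r = 13.6; ranks 13–14 are 2846, 3022; interpolating gives 2951.6.
Difference: 2951.6 − 1194.8 = 1756.8.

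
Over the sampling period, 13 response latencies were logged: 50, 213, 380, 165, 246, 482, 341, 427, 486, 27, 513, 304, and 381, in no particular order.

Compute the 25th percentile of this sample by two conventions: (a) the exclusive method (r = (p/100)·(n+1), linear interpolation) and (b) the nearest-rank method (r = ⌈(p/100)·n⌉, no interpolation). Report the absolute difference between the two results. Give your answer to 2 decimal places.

24.00

Sorted: 27, 50, 165, 213, 246, 304, 341, 380, 381, 427, 482, 486, 513.
n = 13.
(a) r = 3.5; between ranks 3 (165) and 4 (213): 189.
(b) the nearest-rank method: rank 4 → 213.
|189 − 213| = 24.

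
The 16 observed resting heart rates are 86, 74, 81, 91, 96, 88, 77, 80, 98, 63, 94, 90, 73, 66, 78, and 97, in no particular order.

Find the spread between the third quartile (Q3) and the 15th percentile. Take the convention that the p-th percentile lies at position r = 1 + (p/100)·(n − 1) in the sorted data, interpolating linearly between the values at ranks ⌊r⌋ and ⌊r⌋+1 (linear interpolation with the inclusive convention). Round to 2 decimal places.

Sorted: 63, 66, 73, 74, 77, 78, 80, 81, 86, 88, 90, 91, 94, 96, 97, 98.
n = 16.
P15: r = 3.25; ranks 3–4 are 73, 74; interpolating gives 73.25.
P75: r = 12.25; ranks 12–13 are 91, 94; interpolating gives 91.75.
Difference: 91.75 − 73.25 = 18.5.

18.50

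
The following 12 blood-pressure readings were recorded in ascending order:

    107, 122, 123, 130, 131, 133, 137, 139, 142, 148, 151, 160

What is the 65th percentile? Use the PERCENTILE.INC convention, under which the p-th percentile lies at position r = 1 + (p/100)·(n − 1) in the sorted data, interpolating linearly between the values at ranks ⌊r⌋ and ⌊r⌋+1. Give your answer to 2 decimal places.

n = 12.
r = 1 + (65/100)·(12 − 1) = 1 + 7.15 = 8.15.
Rank 8 is 139 and rank 9 is 142.
Interpolate: 139 + 0.15·(142 − 139) = 139 + 0.15·3 = 139.45.

139.45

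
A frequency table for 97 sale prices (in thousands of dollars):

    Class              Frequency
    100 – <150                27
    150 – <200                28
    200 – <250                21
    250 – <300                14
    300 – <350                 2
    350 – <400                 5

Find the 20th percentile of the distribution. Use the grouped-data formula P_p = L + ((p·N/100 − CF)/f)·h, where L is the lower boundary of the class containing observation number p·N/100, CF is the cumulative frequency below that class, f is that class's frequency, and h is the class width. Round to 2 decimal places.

N = 97; target position k = 20/100 · 97 = 19.4.
Cumulative frequencies: 27, 55, 76, 90, 92, 97.
Observation 19.4 falls in the class 100 – <150.
L = 100, CF = 0, f = 27, h = 50.
P20 = 100 + ((19.4 − 0)/27)·50 = 100 + 35.9259 = 135.926.

135.93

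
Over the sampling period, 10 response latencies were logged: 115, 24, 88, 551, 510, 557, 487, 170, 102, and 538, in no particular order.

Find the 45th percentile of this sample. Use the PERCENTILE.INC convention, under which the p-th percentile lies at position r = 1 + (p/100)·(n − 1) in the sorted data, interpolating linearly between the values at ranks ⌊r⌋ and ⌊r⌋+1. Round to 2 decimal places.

Sorted: 24, 88, 102, 115, 170, 487, 510, 538, 551, 557.
n = 10.
r = 1 + (45/100)·(10 − 1) = 1 + 4.05 = 5.05.
Rank 5 is 170 and rank 6 is 487.
Interpolate: 170 + 0.05·(487 − 170) = 170 + 0.05·317 = 185.85.

185.85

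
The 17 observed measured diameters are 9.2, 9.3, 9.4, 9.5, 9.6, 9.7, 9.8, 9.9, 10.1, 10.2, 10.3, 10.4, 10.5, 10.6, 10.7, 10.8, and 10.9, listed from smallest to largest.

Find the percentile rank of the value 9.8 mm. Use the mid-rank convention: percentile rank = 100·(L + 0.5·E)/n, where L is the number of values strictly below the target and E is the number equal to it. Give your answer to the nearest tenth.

Count below 9.8: L = 6; count equal: E = 1; n = 17.
Percentile rank = 100·(6 + 0.5·1)/17 = 100·6.5/17 = 38.24.

38.2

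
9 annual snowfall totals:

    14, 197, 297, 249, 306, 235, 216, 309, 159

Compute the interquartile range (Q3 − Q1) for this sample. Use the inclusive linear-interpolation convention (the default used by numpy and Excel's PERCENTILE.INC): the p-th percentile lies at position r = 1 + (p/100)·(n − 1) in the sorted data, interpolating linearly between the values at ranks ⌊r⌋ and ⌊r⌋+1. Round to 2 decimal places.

Sorted: 14, 159, 197, 216, 235, 249, 297, 306, 309.
n = 9.
P25: r = 3 (integer) → 197.
P75: r = 7 (integer) → 297.
Difference: 297 − 197 = 100.

100.00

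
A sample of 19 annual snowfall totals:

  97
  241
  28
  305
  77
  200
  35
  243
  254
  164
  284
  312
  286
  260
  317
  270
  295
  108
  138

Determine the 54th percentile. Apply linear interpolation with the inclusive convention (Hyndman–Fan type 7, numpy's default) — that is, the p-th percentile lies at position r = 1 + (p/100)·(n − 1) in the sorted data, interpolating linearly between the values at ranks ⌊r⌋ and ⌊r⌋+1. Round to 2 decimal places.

250.92

Sorted: 28, 35, 77, 97, 108, 138, 164, 200, 241, 243, 254, 260, 270, 284, 286, 295, 305, 312, 317.
n = 19.
r = 1 + (54/100)·(19 − 1) = 1 + 9.72 = 10.72.
Rank 10 is 243 and rank 11 is 254.
Interpolate: 243 + 0.72·(254 − 243) = 243 + 0.72·11 = 250.92.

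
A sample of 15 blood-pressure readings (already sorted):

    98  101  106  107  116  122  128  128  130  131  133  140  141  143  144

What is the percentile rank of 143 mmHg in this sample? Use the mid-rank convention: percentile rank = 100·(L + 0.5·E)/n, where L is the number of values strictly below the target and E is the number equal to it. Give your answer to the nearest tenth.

Count below 143: L = 13; count equal: E = 1; n = 15.
Percentile rank = 100·(13 + 0.5·1)/15 = 100·13.5/15 = 90.

90.0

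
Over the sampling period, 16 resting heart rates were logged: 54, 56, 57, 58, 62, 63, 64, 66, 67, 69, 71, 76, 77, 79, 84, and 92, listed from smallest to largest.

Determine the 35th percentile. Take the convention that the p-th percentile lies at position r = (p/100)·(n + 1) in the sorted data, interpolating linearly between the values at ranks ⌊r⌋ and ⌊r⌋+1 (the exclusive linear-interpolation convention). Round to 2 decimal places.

62.95

n = 16.
r = (35/100)·(16 + 1) = 5.95.
Rank 5 is 62 and rank 6 is 63.
Interpolate: 62 + 0.95·(63 − 62) = 62 + 0.95·1 = 62.95.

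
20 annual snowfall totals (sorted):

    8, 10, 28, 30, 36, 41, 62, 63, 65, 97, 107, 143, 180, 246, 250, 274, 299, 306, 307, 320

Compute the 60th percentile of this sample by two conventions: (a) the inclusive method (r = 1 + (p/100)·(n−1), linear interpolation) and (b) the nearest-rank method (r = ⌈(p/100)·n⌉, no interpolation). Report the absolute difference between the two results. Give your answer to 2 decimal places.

n = 20.
(a) r = 12.4; between ranks 12 (143) and 13 (180): 157.8.
(b) the nearest-rank method: rank 12 → 143.
|157.8 − 143| = 14.8.

14.80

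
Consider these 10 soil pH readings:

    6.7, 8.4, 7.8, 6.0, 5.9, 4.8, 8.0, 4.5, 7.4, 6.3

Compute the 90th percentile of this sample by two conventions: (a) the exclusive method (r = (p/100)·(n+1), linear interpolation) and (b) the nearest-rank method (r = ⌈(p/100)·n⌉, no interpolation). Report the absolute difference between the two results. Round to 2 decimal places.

Sorted: 4.5, 4.8, 5.9, 6.0, 6.3, 6.7, 7.4, 7.8, 8.0, 8.4.
n = 10.
(a) r = 9.9; between ranks 9 (8.0) and 10 (8.4): 8.36.
(b) the nearest-rank method: rank 9 → 8.
|8.36 − 8| = 0.36.

0.36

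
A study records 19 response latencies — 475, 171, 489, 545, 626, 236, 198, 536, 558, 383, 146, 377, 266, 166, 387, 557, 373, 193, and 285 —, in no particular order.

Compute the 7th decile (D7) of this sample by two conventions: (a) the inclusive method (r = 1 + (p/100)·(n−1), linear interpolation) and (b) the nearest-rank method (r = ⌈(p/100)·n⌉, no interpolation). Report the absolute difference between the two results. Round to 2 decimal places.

Sorted: 146, 166, 171, 193, 198, 236, 266, 285, 373, 377, 383, 387, 475, 489, 536, 545, 557, 558, 626.
n = 19.
(a) r = 13.6; between ranks 13 (475) and 14 (489): 483.4.
(b) the nearest-rank method: rank 14 → 489.
|483.4 − 489| = 5.6.

5.60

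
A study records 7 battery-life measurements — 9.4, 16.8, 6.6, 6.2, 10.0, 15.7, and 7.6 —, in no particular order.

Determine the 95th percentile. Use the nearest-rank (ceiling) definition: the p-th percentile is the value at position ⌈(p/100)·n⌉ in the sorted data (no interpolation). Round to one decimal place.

16.8

Sorted: 6.2, 6.6, 7.6, 9.4, 10.0, 15.7, 16.8.
n = 7.
Position = ⌈95/100 · 7⌉ = ⌈6.65⌉ = 7.
The value at rank 7 is 16.8.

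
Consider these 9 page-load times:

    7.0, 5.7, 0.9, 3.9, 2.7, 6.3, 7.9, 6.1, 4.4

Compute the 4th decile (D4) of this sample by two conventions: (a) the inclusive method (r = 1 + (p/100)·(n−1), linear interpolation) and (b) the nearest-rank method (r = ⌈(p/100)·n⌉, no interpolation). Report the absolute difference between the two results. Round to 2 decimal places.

Sorted: 0.9, 2.7, 3.9, 4.4, 5.7, 6.1, 6.3, 7.0, 7.9.
n = 9.
(a) r = 4.2; between ranks 4 (4.4) and 5 (5.7): 4.66.
(b) the nearest-rank method: rank 4 → 4.4.
|4.66 − 4.4| = 0.26.

0.26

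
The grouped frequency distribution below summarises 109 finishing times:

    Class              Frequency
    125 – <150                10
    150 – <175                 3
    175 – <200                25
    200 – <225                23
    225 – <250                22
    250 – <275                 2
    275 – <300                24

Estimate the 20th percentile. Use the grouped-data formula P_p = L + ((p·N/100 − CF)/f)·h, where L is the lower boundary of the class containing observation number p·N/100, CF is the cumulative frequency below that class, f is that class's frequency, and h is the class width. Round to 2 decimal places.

183.80

N = 109; target position k = 20/100 · 109 = 21.8.
Cumulative frequencies: 10, 13, 38, 61, 83, 85, 109.
Observation 21.8 falls in the class 175 – <200.
L = 175, CF = 13, f = 25, h = 25.
P20 = 175 + ((21.8 − 13)/25)·25 = 175 + 8.8 = 183.8.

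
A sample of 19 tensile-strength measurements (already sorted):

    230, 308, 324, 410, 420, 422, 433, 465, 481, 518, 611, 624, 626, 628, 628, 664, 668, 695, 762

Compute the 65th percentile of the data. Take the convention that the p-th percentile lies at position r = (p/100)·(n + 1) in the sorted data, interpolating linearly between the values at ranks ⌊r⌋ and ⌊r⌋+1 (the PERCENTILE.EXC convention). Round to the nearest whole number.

n = 19.
r = (65/100)·(19 + 1) = 13.
r is an integer, so P65 is the value at rank 13: 626.

626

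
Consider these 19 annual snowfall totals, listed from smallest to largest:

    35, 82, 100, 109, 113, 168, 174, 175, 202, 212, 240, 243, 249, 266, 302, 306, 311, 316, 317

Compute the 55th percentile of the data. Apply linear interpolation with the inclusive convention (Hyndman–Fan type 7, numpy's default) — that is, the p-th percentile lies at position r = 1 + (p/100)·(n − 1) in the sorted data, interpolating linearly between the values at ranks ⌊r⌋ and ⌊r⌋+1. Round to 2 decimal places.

237.20

n = 19.
r = 1 + (55/100)·(19 − 1) = 1 + 9.9 = 10.9.
Rank 10 is 212 and rank 11 is 240.
Interpolate: 212 + 0.9·(240 − 212) = 212 + 0.9·28 = 237.2.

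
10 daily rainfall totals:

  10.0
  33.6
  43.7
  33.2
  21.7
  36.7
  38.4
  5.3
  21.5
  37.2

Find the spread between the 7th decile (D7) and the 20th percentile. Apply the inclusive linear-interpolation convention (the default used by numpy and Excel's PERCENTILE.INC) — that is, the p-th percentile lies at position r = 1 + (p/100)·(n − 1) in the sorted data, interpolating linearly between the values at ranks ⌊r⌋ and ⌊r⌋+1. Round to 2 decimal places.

17.65

Sorted: 5.3, 10.0, 21.5, 21.7, 33.2, 33.6, 36.7, 37.2, 38.4, 43.7.
n = 10.
P20: r = 2.8; ranks 2–3 are 10.0, 21.5; interpolating gives 19.2.
P70: r = 7.3; ranks 7–8 are 36.7, 37.2; interpolating gives 36.85.
Difference: 36.85 − 19.2 = 17.65.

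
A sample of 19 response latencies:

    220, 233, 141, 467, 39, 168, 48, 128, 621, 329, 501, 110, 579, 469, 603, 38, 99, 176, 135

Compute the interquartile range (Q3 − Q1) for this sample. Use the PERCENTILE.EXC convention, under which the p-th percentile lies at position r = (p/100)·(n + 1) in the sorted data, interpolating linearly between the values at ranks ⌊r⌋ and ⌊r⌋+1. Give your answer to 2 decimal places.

Sorted: 38, 39, 48, 99, 110, 128, 135, 141, 168, 176, 220, 233, 329, 467, 469, 501, 579, 603, 621.
n = 19.
P25: r = 5 (integer) → 110.
P75: r = 15 (integer) → 469.
Difference: 469 − 110 = 359.

359.00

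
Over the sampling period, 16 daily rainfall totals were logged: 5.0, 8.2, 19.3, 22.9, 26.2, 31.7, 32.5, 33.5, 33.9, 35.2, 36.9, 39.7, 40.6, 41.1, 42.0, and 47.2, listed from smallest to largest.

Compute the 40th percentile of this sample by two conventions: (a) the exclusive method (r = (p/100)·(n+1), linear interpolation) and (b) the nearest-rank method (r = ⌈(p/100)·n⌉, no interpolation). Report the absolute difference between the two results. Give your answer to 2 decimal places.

0.16

n = 16.
(a) r = 6.8; between ranks 6 (31.7) and 7 (32.5): 32.34.
(b) the nearest-rank method: rank 7 → 32.5.
|32.34 − 32.5| = 0.16.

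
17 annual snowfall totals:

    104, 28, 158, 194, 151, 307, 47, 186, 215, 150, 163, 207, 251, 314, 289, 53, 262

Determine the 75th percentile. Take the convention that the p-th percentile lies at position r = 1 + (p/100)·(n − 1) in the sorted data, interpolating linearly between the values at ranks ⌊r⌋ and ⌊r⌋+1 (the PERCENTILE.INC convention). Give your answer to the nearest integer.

251

Sorted: 28, 47, 53, 104, 150, 151, 158, 163, 186, 194, 207, 215, 251, 262, 289, 307, 314.
n = 17.
r = 1 + (75/100)·(17 − 1) = 1 + 12 = 13.
r is an integer, so P75 is the value at rank 13: 251.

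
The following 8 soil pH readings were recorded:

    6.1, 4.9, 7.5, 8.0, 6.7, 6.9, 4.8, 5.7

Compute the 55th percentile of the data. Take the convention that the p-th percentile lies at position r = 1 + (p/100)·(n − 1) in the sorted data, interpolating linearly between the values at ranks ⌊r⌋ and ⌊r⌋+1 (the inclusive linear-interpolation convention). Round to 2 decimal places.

6.61

Sorted: 4.8, 4.9, 5.7, 6.1, 6.7, 6.9, 7.5, 8.0.
n = 8.
r = 1 + (55/100)·(8 − 1) = 1 + 3.85 = 4.85.
Rank 4 is 6.1 and rank 5 is 6.7.
Interpolate: 6.1 + 0.85·(6.7 − 6.1) = 6.1 + 0.85·0.6 = 6.61.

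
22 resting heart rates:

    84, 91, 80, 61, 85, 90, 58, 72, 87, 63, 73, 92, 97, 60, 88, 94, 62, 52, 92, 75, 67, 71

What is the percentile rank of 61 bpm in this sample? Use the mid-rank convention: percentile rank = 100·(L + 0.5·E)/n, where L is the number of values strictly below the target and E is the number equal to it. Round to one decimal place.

15.9

Sorted: 52, 58, 60, 61, 62, 63, 67, 71, 72, 73, 75, 80, 84, 85, 87, 88, 90, 91, 92, 92, 94, 97.
Count below 61: L = 3; count equal: E = 1; n = 22.
Percentile rank = 100·(3 + 0.5·1)/22 = 100·3.5/22 = 15.91.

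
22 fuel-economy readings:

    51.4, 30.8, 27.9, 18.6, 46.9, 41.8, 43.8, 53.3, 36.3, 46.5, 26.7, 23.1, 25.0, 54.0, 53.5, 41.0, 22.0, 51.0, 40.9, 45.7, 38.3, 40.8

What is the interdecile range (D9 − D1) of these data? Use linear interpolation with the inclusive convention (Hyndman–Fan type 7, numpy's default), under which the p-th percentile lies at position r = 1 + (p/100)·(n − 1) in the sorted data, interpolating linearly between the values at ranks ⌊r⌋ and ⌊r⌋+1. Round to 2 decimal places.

Sorted: 18.6, 22.0, 23.1, 25.0, 26.7, 27.9, 30.8, 36.3, 38.3, 40.8, 40.9, 41.0, 41.8, 43.8, 45.7, 46.5, 46.9, 51.0, 51.4, 53.3, 53.5, 54.0.
n = 22.
P10: r = 3.1; ranks 3–4 are 23.1, 25.0; interpolating gives 23.29.
P90: r = 19.9; ranks 19–20 are 51.4, 53.3; interpolating gives 53.11.
Difference: 53.11 − 23.29 = 29.82.

29.82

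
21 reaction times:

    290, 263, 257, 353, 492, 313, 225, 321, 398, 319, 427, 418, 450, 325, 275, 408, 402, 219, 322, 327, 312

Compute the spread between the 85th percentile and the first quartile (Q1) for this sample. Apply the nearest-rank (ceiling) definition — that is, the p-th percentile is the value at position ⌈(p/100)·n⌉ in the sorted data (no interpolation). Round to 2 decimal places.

Sorted: 219, 225, 257, 263, 275, 290, 312, 313, 319, 321, 322, 325, 327, 353, 398, 402, 408, 418, 427, 450, 492.
n = 21.
P25: rank ⌈25/100·21⌉ = 6 → 290.
P85: rank ⌈85/100·21⌉ = 18 → 418.
Difference: 418 − 290 = 128.

128.00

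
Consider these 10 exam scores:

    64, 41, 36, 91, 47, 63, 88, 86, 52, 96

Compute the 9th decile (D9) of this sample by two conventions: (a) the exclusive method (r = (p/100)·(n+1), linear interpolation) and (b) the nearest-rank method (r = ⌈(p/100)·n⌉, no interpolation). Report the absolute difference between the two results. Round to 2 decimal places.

4.50

Sorted: 36, 41, 47, 52, 63, 64, 86, 88, 91, 96.
n = 10.
(a) r = 9.9; between ranks 9 (91) and 10 (96): 95.5.
(b) the nearest-rank method: rank 9 → 91.
|95.5 − 91| = 4.5.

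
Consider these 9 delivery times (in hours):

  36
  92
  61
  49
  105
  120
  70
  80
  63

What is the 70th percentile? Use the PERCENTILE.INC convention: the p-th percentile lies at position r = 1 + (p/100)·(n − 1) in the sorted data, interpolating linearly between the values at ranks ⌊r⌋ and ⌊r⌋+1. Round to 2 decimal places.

87.20

Sorted: 36, 49, 61, 63, 70, 80, 92, 105, 120.
n = 9.
r = 1 + (70/100)·(9 − 1) = 1 + 5.6 = 6.6.
Rank 6 is 80 and rank 7 is 92.
Interpolate: 80 + 0.6·(92 − 80) = 80 + 0.6·12 = 87.2.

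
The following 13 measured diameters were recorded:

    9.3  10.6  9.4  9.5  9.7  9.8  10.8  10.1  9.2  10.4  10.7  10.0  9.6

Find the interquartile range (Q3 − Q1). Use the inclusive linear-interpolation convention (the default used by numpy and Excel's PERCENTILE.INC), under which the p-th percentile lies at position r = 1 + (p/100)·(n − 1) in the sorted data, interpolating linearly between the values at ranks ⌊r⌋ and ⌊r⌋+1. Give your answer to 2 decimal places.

Sorted: 9.2, 9.3, 9.4, 9.5, 9.6, 9.7, 9.8, 10.0, 10.1, 10.4, 10.6, 10.7, 10.8.
n = 13.
P25: r = 4 (integer) → 9.5.
P75: r = 10 (integer) → 10.4.
Difference: 10.4 − 9.5 = 0.9.

0.90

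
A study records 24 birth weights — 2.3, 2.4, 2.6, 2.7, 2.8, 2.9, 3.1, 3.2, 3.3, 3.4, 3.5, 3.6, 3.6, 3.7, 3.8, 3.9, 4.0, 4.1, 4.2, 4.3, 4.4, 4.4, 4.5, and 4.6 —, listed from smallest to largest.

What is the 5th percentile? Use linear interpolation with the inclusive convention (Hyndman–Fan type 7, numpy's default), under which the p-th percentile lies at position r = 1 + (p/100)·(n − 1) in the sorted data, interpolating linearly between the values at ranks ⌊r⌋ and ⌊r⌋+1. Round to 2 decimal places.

2.43

n = 24.
r = 1 + (5/100)·(24 − 1) = 1 + 1.15 = 2.15.
Rank 2 is 2.4 and rank 3 is 2.6.
Interpolate: 2.4 + 0.15·(2.6 − 2.4) = 2.4 + 0.15·0.2 = 2.43.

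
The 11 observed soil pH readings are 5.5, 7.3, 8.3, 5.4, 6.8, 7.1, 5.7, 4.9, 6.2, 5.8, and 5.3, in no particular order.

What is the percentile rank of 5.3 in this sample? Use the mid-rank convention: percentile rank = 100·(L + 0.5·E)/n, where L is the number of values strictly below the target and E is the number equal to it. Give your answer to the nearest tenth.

Sorted: 4.9, 5.3, 5.4, 5.5, 5.7, 5.8, 6.2, 6.8, 7.1, 7.3, 8.3.
Count below 5.3: L = 1; count equal: E = 1; n = 11.
Percentile rank = 100·(1 + 0.5·1)/11 = 100·1.5/11 = 13.64.

13.6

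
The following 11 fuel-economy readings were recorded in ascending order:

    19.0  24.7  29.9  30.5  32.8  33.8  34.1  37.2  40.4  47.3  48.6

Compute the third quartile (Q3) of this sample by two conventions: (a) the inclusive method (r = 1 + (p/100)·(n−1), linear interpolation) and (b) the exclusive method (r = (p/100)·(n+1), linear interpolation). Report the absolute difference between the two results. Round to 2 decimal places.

1.60

n = 11.
(a) r = 8.5; between ranks 8 (37.2) and 9 (40.4): 38.8.
(b) r = 9 → value at rank 9 = 40.4.
|38.8 − 40.4| = 1.6.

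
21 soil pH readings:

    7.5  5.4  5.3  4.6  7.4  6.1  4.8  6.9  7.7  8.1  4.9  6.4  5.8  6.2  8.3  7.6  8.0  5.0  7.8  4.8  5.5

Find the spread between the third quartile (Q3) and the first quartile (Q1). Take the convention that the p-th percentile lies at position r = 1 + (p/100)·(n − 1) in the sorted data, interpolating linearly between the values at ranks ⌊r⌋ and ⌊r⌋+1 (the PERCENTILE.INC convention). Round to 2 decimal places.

Sorted: 4.6, 4.8, 4.8, 4.9, 5.0, 5.3, 5.4, 5.5, 5.8, 6.1, 6.2, 6.4, 6.9, 7.4, 7.5, 7.6, 7.7, 7.8, 8.0, 8.1, 8.3.
n = 21.
P25: r = 6 (integer) → 5.3.
P75: r = 16 (integer) → 7.6.
Difference: 7.6 − 5.3 = 2.3.

2.30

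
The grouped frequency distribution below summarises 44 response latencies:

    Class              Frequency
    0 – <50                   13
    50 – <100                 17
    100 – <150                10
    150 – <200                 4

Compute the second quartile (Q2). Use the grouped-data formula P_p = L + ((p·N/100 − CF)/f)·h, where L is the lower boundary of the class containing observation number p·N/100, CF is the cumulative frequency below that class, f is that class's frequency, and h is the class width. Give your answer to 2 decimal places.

76.47

N = 44; target position k = 50/100 · 44 = 22.
Cumulative frequencies: 13, 30, 40, 44.
Observation 22 falls in the class 50 – <100.
L = 50, CF = 13, f = 17, h = 50.
P50 = 50 + ((22 − 13)/17)·50 = 50 + 26.4706 = 76.4706.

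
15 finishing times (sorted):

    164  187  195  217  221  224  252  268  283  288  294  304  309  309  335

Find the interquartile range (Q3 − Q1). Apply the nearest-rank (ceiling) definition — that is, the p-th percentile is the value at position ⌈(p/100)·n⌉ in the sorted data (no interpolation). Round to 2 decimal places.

87.00

n = 15.
P25: rank ⌈25/100·15⌉ = 4 → 217.
P75: rank ⌈75/100·15⌉ = 12 → 304.
Difference: 304 − 217 = 87.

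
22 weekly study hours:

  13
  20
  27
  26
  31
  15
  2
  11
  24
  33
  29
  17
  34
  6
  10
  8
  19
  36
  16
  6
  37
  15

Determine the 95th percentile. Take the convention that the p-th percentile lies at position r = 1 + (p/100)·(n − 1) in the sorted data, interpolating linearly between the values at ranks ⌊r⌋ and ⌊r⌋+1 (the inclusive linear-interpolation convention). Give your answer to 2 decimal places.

35.90

Sorted: 2, 6, 6, 8, 10, 11, 13, 15, 15, 16, 17, 19, 20, 24, 26, 27, 29, 31, 33, 34, 36, 37.
n = 22.
r = 1 + (95/100)·(22 − 1) = 1 + 19.95 = 20.95.
Rank 20 is 34 and rank 21 is 36.
Interpolate: 34 + 0.95·(36 − 34) = 34 + 0.95·2 = 35.9.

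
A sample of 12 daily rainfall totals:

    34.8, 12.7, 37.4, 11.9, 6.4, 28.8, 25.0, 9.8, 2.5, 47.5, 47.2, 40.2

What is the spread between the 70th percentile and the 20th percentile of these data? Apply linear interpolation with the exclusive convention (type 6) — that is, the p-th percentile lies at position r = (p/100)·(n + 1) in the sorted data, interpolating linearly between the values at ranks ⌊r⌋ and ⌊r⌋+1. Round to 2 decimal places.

29.24

Sorted: 2.5, 6.4, 9.8, 11.9, 12.7, 25.0, 28.8, 34.8, 37.4, 40.2, 47.2, 47.5.
n = 12.
P20: r = 2.6; ranks 2–3 are 6.4, 9.8; interpolating gives 8.44.
P70: r = 9.1; ranks 9–10 are 37.4, 40.2; interpolating gives 37.68.
Difference: 37.68 − 8.44 = 29.24.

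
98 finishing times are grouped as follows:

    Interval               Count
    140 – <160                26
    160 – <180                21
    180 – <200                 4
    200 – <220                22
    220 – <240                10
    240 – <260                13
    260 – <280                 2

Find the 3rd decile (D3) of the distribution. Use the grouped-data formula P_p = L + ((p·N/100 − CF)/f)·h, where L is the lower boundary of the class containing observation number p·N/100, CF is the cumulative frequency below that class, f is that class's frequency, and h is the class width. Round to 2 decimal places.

N = 98; target position k = 30/100 · 98 = 29.4.
Cumulative frequencies: 26, 47, 51, 73, 83, 96, 98.
Observation 29.4 falls in the class 160 – <180.
L = 160, CF = 26, f = 21, h = 20.
P30 = 160 + ((29.4 − 26)/21)·20 = 160 + 3.2381 = 163.238.

163.24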